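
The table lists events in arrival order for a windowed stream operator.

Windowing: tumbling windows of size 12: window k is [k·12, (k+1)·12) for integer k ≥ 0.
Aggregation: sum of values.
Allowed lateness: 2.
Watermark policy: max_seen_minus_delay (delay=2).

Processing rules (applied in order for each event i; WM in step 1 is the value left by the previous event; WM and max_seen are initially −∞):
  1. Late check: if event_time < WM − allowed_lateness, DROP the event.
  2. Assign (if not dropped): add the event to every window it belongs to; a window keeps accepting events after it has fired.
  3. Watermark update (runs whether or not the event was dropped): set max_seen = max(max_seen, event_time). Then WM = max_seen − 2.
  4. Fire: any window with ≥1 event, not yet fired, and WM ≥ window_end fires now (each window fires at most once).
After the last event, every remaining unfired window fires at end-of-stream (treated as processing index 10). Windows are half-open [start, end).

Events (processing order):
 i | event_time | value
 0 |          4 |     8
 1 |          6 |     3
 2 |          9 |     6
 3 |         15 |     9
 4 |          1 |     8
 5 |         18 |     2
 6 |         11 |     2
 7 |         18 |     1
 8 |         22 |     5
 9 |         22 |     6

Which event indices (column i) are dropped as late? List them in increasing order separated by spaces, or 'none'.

4 6

i=0 t=4 v=8: → [0,12); WM=2
i=1 t=6 v=3: → [0,12); WM=4
i=2 t=9 v=6: → [0,12); WM=7
i=3 t=15 v=9: → [12,24); WM=13; [0,12) fires=17
i=4 t=1 v=8: DROP (t<13-2); WM=13
i=5 t=18 v=2: → [12,24); WM=16
i=6 t=11 v=2: DROP (t<16-2); WM=16
i=7 t=18 v=1: → [12,24); WM=16
i=8 t=22 v=5: → [12,24); WM=20
i=9 t=22 v=6: → [12,24); WM=20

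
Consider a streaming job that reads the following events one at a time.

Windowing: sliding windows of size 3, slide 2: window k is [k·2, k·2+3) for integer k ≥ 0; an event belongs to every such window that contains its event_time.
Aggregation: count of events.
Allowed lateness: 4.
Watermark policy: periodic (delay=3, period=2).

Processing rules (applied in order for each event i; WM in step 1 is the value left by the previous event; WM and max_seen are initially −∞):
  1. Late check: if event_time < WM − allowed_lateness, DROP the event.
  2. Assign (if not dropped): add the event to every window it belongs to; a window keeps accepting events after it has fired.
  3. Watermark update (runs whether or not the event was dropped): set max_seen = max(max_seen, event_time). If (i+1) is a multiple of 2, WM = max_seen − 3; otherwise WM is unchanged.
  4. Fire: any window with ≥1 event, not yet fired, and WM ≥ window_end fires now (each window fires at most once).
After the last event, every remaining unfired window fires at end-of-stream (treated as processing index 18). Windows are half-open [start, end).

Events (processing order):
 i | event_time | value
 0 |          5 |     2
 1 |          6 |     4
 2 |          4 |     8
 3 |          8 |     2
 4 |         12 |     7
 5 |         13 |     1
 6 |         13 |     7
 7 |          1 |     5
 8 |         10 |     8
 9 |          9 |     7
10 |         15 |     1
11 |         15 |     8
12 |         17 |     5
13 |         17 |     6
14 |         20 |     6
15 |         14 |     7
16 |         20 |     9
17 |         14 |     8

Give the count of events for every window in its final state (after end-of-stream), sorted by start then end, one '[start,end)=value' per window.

i=0 t=5 v=2: → [4,7); WM=−∞
i=1 t=6 v=4: → [6,9),[4,7); WM=3
i=2 t=4 v=8: → [4,7),[2,5); WM=3
i=3 t=8 v=2: → [8,11),[6,9); WM=5; [2,5) fires=1
i=4 t=12 v=7: → [12,15),[10,13); WM=5
i=5 t=13 v=1: → [12,15); WM=10; [4,7) fires=3 [6,9) fires=2
i=6 t=13 v=7: → [12,15); WM=10
i=7 t=1 v=5: DROP (t<10-4); WM=10
i=8 t=10 v=8: → [10,13),[8,11); WM=10
i=9 t=9 v=7: → [8,11); WM=10
i=10 t=15 v=1: → [14,17); WM=10
i=11 t=15 v=8: → [14,17); WM=12; [8,11) fires=3
i=12 t=17 v=5: → [16,19); WM=12
i=13 t=17 v=6: → [16,19); WM=14; [10,13) fires=2
i=14 t=20 v=6: → [20,23),[18,21); WM=14
i=15 t=14 v=7: → [14,17),[12,15); WM=17; [12,15) fires=4 [14,17) fires=3
i=16 t=20 v=9: → [20,23),[18,21); WM=17
i=17 t=14 v=8: → [14,17),[12,15); WM=17

[2,5)=1 [4,7)=3 [6,9)=2 [8,11)=3 [10,13)=2 [12,15)=5 [14,17)=4 [16,19)=2 [18,21)=2 [20,23)=2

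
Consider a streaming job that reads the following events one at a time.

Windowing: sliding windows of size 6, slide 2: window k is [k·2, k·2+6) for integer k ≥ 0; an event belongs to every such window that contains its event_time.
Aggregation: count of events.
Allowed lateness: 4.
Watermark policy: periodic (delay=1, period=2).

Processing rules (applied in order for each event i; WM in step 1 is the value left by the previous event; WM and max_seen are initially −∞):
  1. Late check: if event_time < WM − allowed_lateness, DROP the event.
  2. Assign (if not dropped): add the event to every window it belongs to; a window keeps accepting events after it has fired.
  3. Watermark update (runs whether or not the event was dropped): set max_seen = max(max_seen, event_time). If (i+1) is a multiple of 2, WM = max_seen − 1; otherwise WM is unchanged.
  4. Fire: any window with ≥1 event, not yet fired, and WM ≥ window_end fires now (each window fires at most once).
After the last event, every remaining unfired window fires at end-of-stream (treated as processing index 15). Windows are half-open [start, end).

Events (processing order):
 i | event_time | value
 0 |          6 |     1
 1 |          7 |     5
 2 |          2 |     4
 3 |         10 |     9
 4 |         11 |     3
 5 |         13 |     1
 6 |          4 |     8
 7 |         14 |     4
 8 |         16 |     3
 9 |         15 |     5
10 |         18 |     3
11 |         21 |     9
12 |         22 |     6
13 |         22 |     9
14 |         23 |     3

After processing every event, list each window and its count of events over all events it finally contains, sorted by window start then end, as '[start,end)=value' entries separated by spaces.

[0,6)=1 [2,8)=3 [4,10)=2 [6,12)=4 [8,14)=3 [10,16)=5 [12,18)=4 [14,20)=4 [16,22)=3 [18,24)=5 [20,26)=4 [22,28)=3

i=0 t=6 v=1: → [6,12),[4,10),[2,8); WM=−∞
i=1 t=7 v=5: → [6,12),[4,10),[2,8); WM=6
i=2 t=2 v=4: → [2,8),[0,6); WM=6; [0,6) fires=1
i=3 t=10 v=9: → [10,16),[8,14),[6,12); WM=9; [2,8) fires=3
i=4 t=11 v=3: → [10,16),[8,14),[6,12); WM=9
i=5 t=13 v=1: → [12,18),[10,16),[8,14); WM=12; [4,10) fires=2 [6,12) fires=4
i=6 t=4 v=8: DROP (t<12-4); WM=12
i=7 t=14 v=4: → [14,20),[12,18),[10,16); WM=13
i=8 t=16 v=3: → [16,22),[14,20),[12,18); WM=13
i=9 t=15 v=5: → [14,20),[12,18),[10,16); WM=15; [8,14) fires=3
i=10 t=18 v=3: → [18,24),[16,22),[14,20); WM=15
i=11 t=21 v=9: → [20,26),[18,24),[16,22); WM=20; [10,16) fires=5 [12,18) fires=4 [14,20) fires=4
i=12 t=22 v=6: → [22,28),[20,26),[18,24); WM=20
i=13 t=22 v=9: → [22,28),[20,26),[18,24); WM=21
i=14 t=23 v=3: → [22,28),[20,26),[18,24); WM=21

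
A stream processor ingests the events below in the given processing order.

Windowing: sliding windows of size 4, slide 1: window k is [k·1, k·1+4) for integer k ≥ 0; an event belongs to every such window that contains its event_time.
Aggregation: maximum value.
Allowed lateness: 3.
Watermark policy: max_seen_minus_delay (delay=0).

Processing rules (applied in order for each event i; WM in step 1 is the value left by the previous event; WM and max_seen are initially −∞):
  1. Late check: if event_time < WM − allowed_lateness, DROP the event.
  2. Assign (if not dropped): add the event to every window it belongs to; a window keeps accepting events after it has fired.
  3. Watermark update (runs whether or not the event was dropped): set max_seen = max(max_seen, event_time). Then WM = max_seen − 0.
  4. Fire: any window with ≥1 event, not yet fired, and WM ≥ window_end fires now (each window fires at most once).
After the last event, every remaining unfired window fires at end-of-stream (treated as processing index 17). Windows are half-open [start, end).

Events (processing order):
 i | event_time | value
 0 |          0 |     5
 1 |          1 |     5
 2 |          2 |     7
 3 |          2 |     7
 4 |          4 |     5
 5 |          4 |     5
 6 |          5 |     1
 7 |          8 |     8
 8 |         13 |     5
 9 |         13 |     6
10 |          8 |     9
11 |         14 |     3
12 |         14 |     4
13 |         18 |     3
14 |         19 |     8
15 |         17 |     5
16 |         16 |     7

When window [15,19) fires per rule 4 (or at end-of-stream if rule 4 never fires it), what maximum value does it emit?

i=0 t=0 v=5: → [0,4); WM=0
i=1 t=1 v=5: → [1,5),[0,4); WM=1
i=2 t=2 v=7: → [2,6),[1,5),[0,4); WM=2
i=3 t=2 v=7: → [2,6),[1,5),[0,4); WM=2
i=4 t=4 v=5: → [4,8),[3,7),[2,6),[1,5); WM=4; [0,4) fires=7
i=5 t=4 v=5: → [4,8),[3,7),[2,6),[1,5); WM=4
i=6 t=5 v=1: → [5,9),[4,8),[3,7),[2,6); WM=5; [1,5) fires=7
i=7 t=8 v=8: → [8,12),[7,11),[6,10),[5,9); WM=8; [2,6) fires=7 [3,7) fires=5 [4,8) fires=5
i=8 t=13 v=5: → [13,17),[12,16),[11,15),[10,14); WM=13; [5,9) fires=8 [6,10) fires=8 [7,11) fires=8 [8,12) fires=8
i=9 t=13 v=6: → [13,17),[12,16),[11,15),[10,14); WM=13
i=10 t=8 v=9: DROP (t<13-3); WM=13
i=11 t=14 v=3: → [14,18),[13,17),[12,16),[11,15); WM=14; [10,14) fires=6
i=12 t=14 v=4: → [14,18),[13,17),[12,16),[11,15); WM=14
i=13 t=18 v=3: → [18,22),[17,21),[16,20),[15,19); WM=18; [11,15) fires=6 [12,16) fires=6 [13,17) fires=6 [14,18) fires=4
i=14 t=19 v=8: → [19,23),[18,22),[17,21),[16,20); WM=19; [15,19) fires=3
i=15 t=17 v=5: → [17,21),[16,20),[15,19),[14,18); WM=19
i=16 t=16 v=7: → [16,20),[15,19),[14,18),[13,17); WM=19

3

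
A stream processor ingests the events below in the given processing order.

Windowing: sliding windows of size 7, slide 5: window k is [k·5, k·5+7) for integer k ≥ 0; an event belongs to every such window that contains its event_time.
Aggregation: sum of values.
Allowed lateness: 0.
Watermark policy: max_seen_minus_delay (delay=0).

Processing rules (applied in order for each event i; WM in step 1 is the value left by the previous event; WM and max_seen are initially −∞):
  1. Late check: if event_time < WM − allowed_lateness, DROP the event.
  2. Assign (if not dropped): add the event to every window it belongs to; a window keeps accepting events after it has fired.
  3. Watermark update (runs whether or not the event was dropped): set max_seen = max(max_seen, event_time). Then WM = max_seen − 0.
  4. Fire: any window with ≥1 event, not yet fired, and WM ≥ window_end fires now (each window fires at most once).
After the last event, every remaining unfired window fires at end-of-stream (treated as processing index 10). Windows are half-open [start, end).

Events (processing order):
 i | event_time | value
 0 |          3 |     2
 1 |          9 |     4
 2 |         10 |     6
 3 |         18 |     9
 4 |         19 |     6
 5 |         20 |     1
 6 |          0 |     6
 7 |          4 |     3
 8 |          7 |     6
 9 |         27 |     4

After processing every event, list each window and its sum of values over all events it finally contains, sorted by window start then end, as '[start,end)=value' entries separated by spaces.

[0,7)=2 [5,12)=10 [10,17)=6 [15,22)=16 [20,27)=1 [25,32)=4

i=0 t=3 v=2: → [0,7); WM=3
i=1 t=9 v=4: → [5,12); WM=9; [0,7) fires=2
i=2 t=10 v=6: → [10,17),[5,12); WM=10
i=3 t=18 v=9: → [15,22); WM=18; [5,12) fires=10 [10,17) fires=6
i=4 t=19 v=6: → [15,22); WM=19
i=5 t=20 v=1: → [20,27),[15,22); WM=20
i=6 t=0 v=6: DROP (t<20-0); WM=20
i=7 t=4 v=3: DROP (t<20-0); WM=20
i=8 t=7 v=6: DROP (t<20-0); WM=20
i=9 t=27 v=4: → [25,32); WM=27; [15,22) fires=16 [20,27) fires=1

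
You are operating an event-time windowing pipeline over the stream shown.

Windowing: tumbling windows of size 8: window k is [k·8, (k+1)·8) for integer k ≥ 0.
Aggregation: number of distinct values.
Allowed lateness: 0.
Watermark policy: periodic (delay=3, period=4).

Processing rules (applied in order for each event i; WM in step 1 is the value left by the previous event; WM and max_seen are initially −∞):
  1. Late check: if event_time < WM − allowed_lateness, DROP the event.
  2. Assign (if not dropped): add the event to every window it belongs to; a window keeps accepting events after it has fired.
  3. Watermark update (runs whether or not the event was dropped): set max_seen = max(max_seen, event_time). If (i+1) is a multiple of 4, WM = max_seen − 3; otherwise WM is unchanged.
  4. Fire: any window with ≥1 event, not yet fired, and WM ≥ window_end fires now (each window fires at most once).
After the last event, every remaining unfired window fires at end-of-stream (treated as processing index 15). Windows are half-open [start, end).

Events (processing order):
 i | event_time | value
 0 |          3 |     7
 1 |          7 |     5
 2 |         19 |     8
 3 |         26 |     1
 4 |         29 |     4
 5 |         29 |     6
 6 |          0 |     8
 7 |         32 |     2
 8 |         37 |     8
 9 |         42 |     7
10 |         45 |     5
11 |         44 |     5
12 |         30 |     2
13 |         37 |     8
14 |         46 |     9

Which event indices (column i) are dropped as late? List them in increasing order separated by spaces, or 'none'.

i=0 t=3 v=7: → [0,8); WM=−∞
i=1 t=7 v=5: → [0,8); WM=−∞
i=2 t=19 v=8: → [16,24); WM=−∞
i=3 t=26 v=1: → [24,32); WM=23; [0,8) fires=2
i=4 t=29 v=4: → [24,32); WM=23
i=5 t=29 v=6: → [24,32); WM=23
i=6 t=0 v=8: DROP (t<23-0); WM=23
i=7 t=32 v=2: → [32,40); WM=29; [16,24) fires=1
i=8 t=37 v=8: → [32,40); WM=29
i=9 t=42 v=7: → [40,48); WM=29
i=10 t=45 v=5: → [40,48); WM=29
i=11 t=44 v=5: → [40,48); WM=42; [24,32) fires=3 [32,40) fires=2
i=12 t=30 v=2: DROP (t<42-0); WM=42
i=13 t=37 v=8: DROP (t<42-0); WM=42
i=14 t=46 v=9: → [40,48); WM=42

6 12 13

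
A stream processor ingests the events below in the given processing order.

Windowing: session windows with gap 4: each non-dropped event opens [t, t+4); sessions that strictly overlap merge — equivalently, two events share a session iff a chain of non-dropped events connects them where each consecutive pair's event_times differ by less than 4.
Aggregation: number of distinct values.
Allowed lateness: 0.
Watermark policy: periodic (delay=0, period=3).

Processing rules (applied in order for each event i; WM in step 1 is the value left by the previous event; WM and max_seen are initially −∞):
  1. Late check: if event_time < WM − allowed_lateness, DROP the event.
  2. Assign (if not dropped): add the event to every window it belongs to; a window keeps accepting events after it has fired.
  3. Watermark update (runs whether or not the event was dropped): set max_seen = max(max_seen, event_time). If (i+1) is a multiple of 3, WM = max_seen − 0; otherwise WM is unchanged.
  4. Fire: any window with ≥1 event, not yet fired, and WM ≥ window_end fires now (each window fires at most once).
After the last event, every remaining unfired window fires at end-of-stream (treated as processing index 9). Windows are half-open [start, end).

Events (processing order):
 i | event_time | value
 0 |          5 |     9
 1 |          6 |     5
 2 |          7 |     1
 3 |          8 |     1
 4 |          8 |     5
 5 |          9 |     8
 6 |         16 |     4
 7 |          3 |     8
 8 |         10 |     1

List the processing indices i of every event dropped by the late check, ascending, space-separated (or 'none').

7

i=0 t=5 v=9: → [5,9); WM=−∞
i=1 t=6 v=5: → [5,10); WM=−∞
i=2 t=7 v=1: → [5,11); WM=7
i=3 t=8 v=1: → [5,12); WM=7
i=4 t=8 v=5: → [5,12); WM=7
i=5 t=9 v=8: → [5,13); WM=9
i=6 t=16 v=4: → [16,20); WM=9
i=7 t=3 v=8: DROP (t<9-0); WM=9
i=8 t=10 v=1: → [5,14); WM=16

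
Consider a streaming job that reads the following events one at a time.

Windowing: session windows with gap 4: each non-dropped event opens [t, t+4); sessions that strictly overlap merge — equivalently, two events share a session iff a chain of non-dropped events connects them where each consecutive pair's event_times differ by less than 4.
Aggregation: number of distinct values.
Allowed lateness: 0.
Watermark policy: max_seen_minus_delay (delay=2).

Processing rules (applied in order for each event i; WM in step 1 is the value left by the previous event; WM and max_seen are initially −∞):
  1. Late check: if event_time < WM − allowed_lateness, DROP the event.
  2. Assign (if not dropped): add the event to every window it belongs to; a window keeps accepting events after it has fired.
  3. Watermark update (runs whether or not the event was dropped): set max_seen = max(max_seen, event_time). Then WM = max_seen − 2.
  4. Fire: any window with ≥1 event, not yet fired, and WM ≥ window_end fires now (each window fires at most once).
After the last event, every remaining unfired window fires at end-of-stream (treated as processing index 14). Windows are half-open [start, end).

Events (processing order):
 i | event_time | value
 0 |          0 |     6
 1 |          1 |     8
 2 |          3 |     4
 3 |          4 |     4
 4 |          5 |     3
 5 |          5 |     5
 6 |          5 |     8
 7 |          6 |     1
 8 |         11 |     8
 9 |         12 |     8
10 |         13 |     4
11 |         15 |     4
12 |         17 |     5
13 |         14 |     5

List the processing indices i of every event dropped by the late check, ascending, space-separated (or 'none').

13

i=0 t=0 v=6: → [0,4); WM=-2
i=1 t=1 v=8: → [0,5); WM=-1
i=2 t=3 v=4: → [0,7); WM=1
i=3 t=4 v=4: → [0,8); WM=2
i=4 t=5 v=3: → [0,9); WM=3
i=5 t=5 v=5: → [0,9); WM=3
i=6 t=5 v=8: → [0,9); WM=3
i=7 t=6 v=1: → [0,10); WM=4
i=8 t=11 v=8: → [11,15); WM=9
i=9 t=12 v=8: → [11,16); WM=10
i=10 t=13 v=4: → [11,17); WM=11
i=11 t=15 v=4: → [11,19); WM=13
i=12 t=17 v=5: → [11,21); WM=15
i=13 t=14 v=5: DROP (t<15-0); WM=15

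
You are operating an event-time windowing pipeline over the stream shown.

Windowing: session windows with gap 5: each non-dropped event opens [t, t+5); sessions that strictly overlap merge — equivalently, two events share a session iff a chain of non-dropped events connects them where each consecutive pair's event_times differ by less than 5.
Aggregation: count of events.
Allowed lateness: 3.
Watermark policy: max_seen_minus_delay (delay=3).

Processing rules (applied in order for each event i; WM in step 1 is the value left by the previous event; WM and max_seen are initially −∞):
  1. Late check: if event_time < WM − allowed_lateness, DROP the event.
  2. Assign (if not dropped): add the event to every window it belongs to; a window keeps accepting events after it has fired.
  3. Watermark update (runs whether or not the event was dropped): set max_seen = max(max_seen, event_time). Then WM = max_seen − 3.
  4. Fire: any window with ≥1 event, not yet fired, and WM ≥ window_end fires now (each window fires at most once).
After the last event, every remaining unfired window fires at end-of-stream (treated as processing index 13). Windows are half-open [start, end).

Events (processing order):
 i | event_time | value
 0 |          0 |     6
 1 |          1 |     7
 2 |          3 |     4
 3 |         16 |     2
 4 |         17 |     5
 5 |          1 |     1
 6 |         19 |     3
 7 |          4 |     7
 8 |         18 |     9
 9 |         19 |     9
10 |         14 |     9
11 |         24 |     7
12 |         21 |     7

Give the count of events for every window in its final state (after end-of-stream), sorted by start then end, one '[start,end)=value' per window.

i=0 t=0 v=6: → [0,5); WM=-3
i=1 t=1 v=7: → [0,6); WM=-2
i=2 t=3 v=4: → [0,8); WM=0
i=3 t=16 v=2: → [16,21); WM=13
i=4 t=17 v=5: → [16,22); WM=14
i=5 t=1 v=1: DROP (t<14-3); WM=14
i=6 t=19 v=3: → [16,24); WM=16
i=7 t=4 v=7: DROP (t<16-3); WM=16
i=8 t=18 v=9: → [16,24); WM=16
i=9 t=19 v=9: → [16,24); WM=16
i=10 t=14 v=9: → [14,24); WM=16
i=11 t=24 v=7: → [24,29); WM=21
i=12 t=21 v=7: → [14,29); WM=21

[0,8)=3 [14,29)=8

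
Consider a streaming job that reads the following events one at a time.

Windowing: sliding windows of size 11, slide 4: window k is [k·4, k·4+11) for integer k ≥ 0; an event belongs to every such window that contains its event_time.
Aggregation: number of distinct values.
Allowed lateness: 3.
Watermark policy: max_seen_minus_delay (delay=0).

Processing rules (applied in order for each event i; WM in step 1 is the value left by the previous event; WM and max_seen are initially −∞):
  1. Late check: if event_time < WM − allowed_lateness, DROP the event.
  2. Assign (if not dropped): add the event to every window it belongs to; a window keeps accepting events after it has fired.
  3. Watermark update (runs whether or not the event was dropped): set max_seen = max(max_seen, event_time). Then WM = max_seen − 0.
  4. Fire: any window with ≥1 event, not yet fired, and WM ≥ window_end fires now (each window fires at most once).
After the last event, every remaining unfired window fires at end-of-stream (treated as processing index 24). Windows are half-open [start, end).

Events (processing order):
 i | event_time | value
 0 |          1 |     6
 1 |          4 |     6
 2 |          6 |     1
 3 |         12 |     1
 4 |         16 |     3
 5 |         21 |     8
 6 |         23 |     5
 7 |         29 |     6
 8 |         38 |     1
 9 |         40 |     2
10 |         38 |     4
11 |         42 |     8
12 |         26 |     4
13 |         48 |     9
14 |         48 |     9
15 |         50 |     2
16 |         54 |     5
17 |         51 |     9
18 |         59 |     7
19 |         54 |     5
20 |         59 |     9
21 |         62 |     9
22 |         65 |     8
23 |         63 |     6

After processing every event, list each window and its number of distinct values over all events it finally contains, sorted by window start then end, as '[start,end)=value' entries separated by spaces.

i=0 t=1 v=6: → [0,11); WM=1
i=1 t=4 v=6: → [4,15),[0,11); WM=4
i=2 t=6 v=1: → [4,15),[0,11); WM=6
i=3 t=12 v=1: → [12,23),[8,19),[4,15); WM=12; [0,11) fires=2
i=4 t=16 v=3: → [16,27),[12,23),[8,19); WM=16; [4,15) fires=2
i=5 t=21 v=8: → [20,31),[16,27),[12,23); WM=21; [8,19) fires=2
i=6 t=23 v=5: → [20,31),[16,27); WM=23; [12,23) fires=3
i=7 t=29 v=6: → [28,39),[24,35),[20,31); WM=29; [16,27) fires=3
i=8 t=38 v=1: → [36,47),[32,43),[28,39); WM=38; [20,31) fires=3 [24,35) fires=1
i=9 t=40 v=2: → [40,51),[36,47),[32,43); WM=40; [28,39) fires=2
i=10 t=38 v=4: → [36,47),[32,43),[28,39); WM=40
i=11 t=42 v=8: → [40,51),[36,47),[32,43); WM=42
i=12 t=26 v=4: DROP (t<42-3); WM=42
i=13 t=48 v=9: → [48,59),[44,55),[40,51); WM=48; [32,43) fires=4 [36,47) fires=4
i=14 t=48 v=9: → [48,59),[44,55),[40,51); WM=48
i=15 t=50 v=2: → [48,59),[44,55),[40,51); WM=50
i=16 t=54 v=5: → [52,63),[48,59),[44,55); WM=54; [40,51) fires=3
i=17 t=51 v=9: → [48,59),[44,55); WM=54
i=18 t=59 v=7: → [56,67),[52,63); WM=59; [44,55) fires=3 [48,59) fires=3
i=19 t=54 v=5: DROP (t<59-3); WM=59
i=20 t=59 v=9: → [56,67),[52,63); WM=59
i=21 t=62 v=9: → [60,71),[56,67),[52,63); WM=62
i=22 t=65 v=8: → [64,75),[60,71),[56,67); WM=65; [52,63) fires=3
i=23 t=63 v=6: → [60,71),[56,67); WM=65

[0,11)=2 [4,15)=2 [8,19)=2 [12,23)=3 [16,27)=3 [20,31)=3 [24,35)=1 [28,39)=3 [32,43)=4 [36,47)=4 [40,51)=3 [44,55)=3 [48,59)=3 [52,63)=3 [56,67)=4 [60,71)=3 [64,75)=1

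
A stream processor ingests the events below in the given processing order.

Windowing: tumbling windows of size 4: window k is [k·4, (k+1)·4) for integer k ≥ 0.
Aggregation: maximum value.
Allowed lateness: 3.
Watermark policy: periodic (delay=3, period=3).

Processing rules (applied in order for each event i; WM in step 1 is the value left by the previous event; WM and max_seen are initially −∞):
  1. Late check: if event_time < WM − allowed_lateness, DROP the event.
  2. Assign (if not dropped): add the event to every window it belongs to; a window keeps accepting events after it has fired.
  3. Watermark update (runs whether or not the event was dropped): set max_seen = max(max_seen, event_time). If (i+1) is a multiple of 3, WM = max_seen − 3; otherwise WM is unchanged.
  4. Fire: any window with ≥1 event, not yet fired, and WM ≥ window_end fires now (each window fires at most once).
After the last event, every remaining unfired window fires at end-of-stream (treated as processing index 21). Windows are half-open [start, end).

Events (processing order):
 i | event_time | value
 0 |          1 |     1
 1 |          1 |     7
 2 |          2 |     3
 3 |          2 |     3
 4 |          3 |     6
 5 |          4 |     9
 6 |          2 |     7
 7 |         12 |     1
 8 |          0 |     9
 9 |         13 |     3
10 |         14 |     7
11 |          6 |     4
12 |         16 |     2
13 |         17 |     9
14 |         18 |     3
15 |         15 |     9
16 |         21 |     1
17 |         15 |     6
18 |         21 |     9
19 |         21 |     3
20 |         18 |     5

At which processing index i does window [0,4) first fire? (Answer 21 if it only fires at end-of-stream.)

8

i=0 t=1 v=1: → [0,4); WM=−∞
i=1 t=1 v=7: → [0,4); WM=−∞
i=2 t=2 v=3: → [0,4); WM=-1
i=3 t=2 v=3: → [0,4); WM=-1
i=4 t=3 v=6: → [0,4); WM=-1
i=5 t=4 v=9: → [4,8); WM=1
i=6 t=2 v=7: → [0,4); WM=1
i=7 t=12 v=1: → [12,16); WM=1
i=8 t=0 v=9: → [0,4); WM=9; [0,4) fires=9 [4,8) fires=9
i=9 t=13 v=3: → [12,16); WM=9
i=10 t=14 v=7: → [12,16); WM=9
i=11 t=6 v=4: → [4,8); WM=11
i=12 t=16 v=2: → [16,20); WM=11
i=13 t=17 v=9: → [16,20); WM=11
i=14 t=18 v=3: → [16,20); WM=15
i=15 t=15 v=9: → [12,16); WM=15
i=16 t=21 v=1: → [20,24); WM=15
i=17 t=15 v=6: → [12,16); WM=18; [12,16) fires=9
i=18 t=21 v=9: → [20,24); WM=18
i=19 t=21 v=3: → [20,24); WM=18
i=20 t=18 v=5: → [16,20); WM=18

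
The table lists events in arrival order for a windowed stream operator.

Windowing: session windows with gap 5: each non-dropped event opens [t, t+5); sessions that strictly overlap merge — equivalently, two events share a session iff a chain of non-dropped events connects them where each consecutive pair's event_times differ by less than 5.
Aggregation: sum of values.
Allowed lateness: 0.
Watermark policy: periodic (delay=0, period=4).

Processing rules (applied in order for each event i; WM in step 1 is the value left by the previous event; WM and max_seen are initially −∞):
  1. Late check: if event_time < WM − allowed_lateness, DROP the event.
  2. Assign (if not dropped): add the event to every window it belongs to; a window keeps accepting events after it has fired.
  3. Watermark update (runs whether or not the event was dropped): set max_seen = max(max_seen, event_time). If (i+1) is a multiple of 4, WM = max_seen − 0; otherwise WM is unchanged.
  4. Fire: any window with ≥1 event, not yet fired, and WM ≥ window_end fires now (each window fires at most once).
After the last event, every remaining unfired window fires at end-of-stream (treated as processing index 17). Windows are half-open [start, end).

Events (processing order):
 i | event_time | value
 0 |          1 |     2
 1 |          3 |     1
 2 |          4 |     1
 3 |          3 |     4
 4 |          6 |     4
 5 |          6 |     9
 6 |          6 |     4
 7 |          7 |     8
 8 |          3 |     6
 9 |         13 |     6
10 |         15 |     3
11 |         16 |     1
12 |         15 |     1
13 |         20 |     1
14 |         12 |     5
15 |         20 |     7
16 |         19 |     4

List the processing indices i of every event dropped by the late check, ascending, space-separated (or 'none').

8 12 14 16

i=0 t=1 v=2: → [1,6); WM=−∞
i=1 t=3 v=1: → [1,8); WM=−∞
i=2 t=4 v=1: → [1,9); WM=−∞
i=3 t=3 v=4: → [1,9); WM=4
i=4 t=6 v=4: → [1,11); WM=4
i=5 t=6 v=9: → [1,11); WM=4
i=6 t=6 v=4: → [1,11); WM=4
i=7 t=7 v=8: → [1,12); WM=7
i=8 t=3 v=6: DROP (t<7-0); WM=7
i=9 t=13 v=6: → [13,18); WM=7
i=10 t=15 v=3: → [13,20); WM=7
i=11 t=16 v=1: → [13,21); WM=16
i=12 t=15 v=1: DROP (t<16-0); WM=16
i=13 t=20 v=1: → [13,25); WM=16
i=14 t=12 v=5: DROP (t<16-0); WM=16
i=15 t=20 v=7: → [13,25); WM=20
i=16 t=19 v=4: DROP (t<20-0); WM=20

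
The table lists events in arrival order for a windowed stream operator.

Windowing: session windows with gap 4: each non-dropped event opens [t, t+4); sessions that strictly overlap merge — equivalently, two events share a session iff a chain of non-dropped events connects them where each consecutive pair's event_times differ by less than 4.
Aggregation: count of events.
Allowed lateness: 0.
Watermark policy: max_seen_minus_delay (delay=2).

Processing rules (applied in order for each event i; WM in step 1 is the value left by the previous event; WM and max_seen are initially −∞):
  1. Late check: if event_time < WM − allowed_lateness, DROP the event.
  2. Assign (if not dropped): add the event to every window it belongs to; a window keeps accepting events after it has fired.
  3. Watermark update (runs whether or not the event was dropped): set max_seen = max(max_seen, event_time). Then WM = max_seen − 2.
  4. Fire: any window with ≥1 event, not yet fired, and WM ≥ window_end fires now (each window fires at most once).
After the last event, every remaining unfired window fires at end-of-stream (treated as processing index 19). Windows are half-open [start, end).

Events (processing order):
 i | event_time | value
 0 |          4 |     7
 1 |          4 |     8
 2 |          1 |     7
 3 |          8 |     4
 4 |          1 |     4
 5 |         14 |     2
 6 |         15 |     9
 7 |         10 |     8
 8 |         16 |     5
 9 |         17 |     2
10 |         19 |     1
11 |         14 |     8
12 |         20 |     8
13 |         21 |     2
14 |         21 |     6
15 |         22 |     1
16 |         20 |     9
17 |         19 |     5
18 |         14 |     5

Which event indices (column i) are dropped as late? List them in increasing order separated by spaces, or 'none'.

i=0 t=4 v=7: → [4,8); WM=2
i=1 t=4 v=8: → [4,8); WM=2
i=2 t=1 v=7: DROP (t<2-0); WM=2
i=3 t=8 v=4: → [8,12); WM=6
i=4 t=1 v=4: DROP (t<6-0); WM=6
i=5 t=14 v=2: → [14,18); WM=12
i=6 t=15 v=9: → [14,19); WM=13
i=7 t=10 v=8: DROP (t<13-0); WM=13
i=8 t=16 v=5: → [14,20); WM=14
i=9 t=17 v=2: → [14,21); WM=15
i=10 t=19 v=1: → [14,23); WM=17
i=11 t=14 v=8: DROP (t<17-0); WM=17
i=12 t=20 v=8: → [14,24); WM=18
i=13 t=21 v=2: → [14,25); WM=19
i=14 t=21 v=6: → [14,25); WM=19
i=15 t=22 v=1: → [14,26); WM=20
i=16 t=20 v=9: → [14,26); WM=20
i=17 t=19 v=5: DROP (t<20-0); WM=20
i=18 t=14 v=5: DROP (t<20-0); WM=20

2 4 7 11 17 18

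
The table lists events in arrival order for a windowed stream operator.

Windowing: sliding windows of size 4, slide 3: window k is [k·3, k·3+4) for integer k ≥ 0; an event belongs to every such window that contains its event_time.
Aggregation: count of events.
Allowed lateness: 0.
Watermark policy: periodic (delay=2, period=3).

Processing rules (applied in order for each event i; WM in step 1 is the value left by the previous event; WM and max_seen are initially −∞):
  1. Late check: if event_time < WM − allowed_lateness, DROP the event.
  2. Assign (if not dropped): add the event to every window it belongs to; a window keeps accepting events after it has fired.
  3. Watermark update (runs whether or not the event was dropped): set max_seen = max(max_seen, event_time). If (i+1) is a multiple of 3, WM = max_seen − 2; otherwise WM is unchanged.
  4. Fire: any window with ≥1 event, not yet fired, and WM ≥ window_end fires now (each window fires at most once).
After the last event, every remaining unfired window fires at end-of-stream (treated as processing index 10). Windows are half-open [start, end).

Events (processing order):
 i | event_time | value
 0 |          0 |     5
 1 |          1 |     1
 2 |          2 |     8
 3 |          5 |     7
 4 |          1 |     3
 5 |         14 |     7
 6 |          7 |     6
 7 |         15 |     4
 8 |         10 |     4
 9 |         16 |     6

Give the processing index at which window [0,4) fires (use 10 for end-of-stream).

5

i=0 t=0 v=5: → [0,4); WM=−∞
i=1 t=1 v=1: → [0,4); WM=−∞
i=2 t=2 v=8: → [0,4); WM=0
i=3 t=5 v=7: → [3,7); WM=0
i=4 t=1 v=3: → [0,4); WM=0
i=5 t=14 v=7: → [12,16); WM=12; [0,4) fires=4 [3,7) fires=1
i=6 t=7 v=6: DROP (t<12-0); WM=12
i=7 t=15 v=4: → [15,19),[12,16); WM=12
i=8 t=10 v=4: DROP (t<12-0); WM=13
i=9 t=16 v=6: → [15,19); WM=13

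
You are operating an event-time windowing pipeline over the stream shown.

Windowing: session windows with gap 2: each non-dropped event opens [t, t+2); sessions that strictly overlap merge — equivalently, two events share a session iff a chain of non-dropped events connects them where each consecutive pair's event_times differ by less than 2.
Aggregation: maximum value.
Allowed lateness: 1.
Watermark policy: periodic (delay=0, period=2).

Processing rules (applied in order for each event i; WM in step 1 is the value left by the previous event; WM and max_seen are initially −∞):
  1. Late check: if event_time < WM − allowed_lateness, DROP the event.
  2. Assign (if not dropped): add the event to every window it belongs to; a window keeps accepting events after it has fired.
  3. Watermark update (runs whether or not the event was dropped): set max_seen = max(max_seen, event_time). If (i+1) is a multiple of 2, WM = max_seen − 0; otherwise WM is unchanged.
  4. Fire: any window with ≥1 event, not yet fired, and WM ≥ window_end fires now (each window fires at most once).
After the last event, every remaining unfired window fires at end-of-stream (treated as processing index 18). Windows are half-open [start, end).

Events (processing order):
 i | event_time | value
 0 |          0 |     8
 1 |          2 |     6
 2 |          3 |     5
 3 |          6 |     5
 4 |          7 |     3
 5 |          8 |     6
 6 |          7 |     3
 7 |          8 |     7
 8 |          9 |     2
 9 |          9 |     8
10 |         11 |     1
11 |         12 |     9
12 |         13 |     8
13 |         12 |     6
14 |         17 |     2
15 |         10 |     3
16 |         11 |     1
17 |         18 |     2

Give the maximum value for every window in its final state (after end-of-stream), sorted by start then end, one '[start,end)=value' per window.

i=0 t=0 v=8: → [0,2); WM=−∞
i=1 t=2 v=6: → [2,4); WM=2
i=2 t=3 v=5: → [2,5); WM=2
i=3 t=6 v=5: → [6,8); WM=6
i=4 t=7 v=3: → [6,9); WM=6
i=5 t=8 v=6: → [6,10); WM=8
i=6 t=7 v=3: → [6,10); WM=8
i=7 t=8 v=7: → [6,10); WM=8
i=8 t=9 v=2: → [6,11); WM=8
i=9 t=9 v=8: → [6,11); WM=9
i=10 t=11 v=1: → [11,13); WM=9
i=11 t=12 v=9: → [11,14); WM=12
i=12 t=13 v=8: → [11,15); WM=12
i=13 t=12 v=6: → [11,15); WM=13
i=14 t=17 v=2: → [17,19); WM=13
i=15 t=10 v=3: DROP (t<13-1); WM=17
i=16 t=11 v=1: DROP (t<17-1); WM=17
i=17 t=18 v=2: → [17,20); WM=18

[0,2)=8 [2,5)=6 [6,11)=8 [11,15)=9 [17,20)=2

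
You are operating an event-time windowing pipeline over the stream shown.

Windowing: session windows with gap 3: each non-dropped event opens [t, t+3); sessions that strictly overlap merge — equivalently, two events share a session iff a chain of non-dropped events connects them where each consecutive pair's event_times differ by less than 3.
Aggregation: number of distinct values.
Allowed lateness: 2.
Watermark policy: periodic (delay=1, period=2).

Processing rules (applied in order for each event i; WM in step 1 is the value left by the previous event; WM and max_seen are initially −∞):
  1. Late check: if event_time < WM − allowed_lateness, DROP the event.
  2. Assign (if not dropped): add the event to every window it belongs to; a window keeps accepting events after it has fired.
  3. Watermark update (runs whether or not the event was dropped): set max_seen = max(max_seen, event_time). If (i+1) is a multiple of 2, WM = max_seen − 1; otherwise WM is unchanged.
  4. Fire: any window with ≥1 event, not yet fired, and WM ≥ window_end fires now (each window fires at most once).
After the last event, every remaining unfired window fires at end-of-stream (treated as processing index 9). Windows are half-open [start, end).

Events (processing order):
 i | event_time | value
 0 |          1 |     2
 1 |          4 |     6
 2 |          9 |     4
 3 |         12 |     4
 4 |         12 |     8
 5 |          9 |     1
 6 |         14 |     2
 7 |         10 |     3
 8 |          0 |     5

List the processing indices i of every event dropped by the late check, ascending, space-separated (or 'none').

8

i=0 t=1 v=2: → [1,4); WM=−∞
i=1 t=4 v=6: → [4,7); WM=3
i=2 t=9 v=4: → [9,12); WM=3
i=3 t=12 v=4: → [12,15); WM=11
i=4 t=12 v=8: → [12,15); WM=11
i=5 t=9 v=1: → [9,12); WM=11
i=6 t=14 v=2: → [12,17); WM=11
i=7 t=10 v=3: → [9,17); WM=13
i=8 t=0 v=5: DROP (t<13-2); WM=13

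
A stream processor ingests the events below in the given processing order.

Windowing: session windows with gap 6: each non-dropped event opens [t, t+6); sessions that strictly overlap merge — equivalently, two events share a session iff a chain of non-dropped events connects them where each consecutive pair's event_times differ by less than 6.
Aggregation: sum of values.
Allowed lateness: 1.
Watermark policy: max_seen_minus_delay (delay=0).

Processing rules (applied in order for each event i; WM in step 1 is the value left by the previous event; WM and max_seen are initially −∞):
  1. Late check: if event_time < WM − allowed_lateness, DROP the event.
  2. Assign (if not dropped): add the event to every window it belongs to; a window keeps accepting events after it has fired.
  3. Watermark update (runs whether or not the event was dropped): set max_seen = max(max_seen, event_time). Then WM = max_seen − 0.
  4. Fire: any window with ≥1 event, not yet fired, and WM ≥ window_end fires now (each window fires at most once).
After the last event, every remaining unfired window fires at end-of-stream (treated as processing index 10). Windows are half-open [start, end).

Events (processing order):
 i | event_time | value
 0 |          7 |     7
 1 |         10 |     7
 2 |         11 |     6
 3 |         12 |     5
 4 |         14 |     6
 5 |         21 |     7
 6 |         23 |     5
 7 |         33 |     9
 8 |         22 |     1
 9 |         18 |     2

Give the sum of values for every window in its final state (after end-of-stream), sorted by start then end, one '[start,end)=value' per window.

i=0 t=7 v=7: → [7,13); WM=7
i=1 t=10 v=7: → [7,16); WM=10
i=2 t=11 v=6: → [7,17); WM=11
i=3 t=12 v=5: → [7,18); WM=12
i=4 t=14 v=6: → [7,20); WM=14
i=5 t=21 v=7: → [21,27); WM=21
i=6 t=23 v=5: → [21,29); WM=23
i=7 t=33 v=9: → [33,39); WM=33
i=8 t=22 v=1: DROP (t<33-1); WM=33
i=9 t=18 v=2: DROP (t<33-1); WM=33

[7,20)=31 [21,29)=12 [33,39)=9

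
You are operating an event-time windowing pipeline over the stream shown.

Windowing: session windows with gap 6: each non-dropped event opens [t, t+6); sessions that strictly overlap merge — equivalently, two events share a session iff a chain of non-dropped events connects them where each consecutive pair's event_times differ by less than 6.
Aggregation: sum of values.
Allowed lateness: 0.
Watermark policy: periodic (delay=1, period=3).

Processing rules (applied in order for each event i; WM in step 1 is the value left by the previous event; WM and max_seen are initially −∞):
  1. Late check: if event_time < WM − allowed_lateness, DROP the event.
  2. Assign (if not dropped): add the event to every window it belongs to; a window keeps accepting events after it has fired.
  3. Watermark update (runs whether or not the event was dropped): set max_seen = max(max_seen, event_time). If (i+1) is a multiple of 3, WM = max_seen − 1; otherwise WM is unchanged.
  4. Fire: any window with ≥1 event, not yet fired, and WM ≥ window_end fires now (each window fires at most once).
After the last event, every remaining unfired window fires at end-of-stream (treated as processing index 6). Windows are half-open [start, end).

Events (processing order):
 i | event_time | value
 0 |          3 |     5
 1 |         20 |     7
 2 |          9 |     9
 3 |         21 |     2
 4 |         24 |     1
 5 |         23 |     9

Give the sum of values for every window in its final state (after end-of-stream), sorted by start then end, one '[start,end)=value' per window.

i=0 t=3 v=5: → [3,9); WM=−∞
i=1 t=20 v=7: → [20,26); WM=−∞
i=2 t=9 v=9: → [9,15); WM=19
i=3 t=21 v=2: → [20,27); WM=19
i=4 t=24 v=1: → [20,30); WM=19
i=5 t=23 v=9: → [20,30); WM=23

[3,9)=5 [9,15)=9 [20,30)=19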